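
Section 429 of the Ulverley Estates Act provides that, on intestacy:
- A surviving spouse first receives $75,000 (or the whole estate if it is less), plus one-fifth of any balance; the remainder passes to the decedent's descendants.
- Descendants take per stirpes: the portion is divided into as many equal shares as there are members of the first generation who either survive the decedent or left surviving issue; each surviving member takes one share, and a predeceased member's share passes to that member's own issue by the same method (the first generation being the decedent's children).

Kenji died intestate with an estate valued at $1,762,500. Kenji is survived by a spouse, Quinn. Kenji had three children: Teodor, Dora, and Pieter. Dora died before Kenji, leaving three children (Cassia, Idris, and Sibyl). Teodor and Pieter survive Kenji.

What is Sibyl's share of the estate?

Sibyl receives $150,000.

Quinn first takes $75,000, leaving a balance of $1,687,500. Quinn then takes one-fifth of the balance ($337,500), for a total of $412,500. The remaining $1,350,000 passes to the descendants.
The descendants' portion ($1,350,000) is divided into 3 shares of $450,000: Teodor and Pieter each take $450,000; Dora's $450,000 share passes to Dora's issue.
Dora's share ($450,000) is divided into 3 shares of $150,000: Cassia, Idris, and Sibyl each take $150,000.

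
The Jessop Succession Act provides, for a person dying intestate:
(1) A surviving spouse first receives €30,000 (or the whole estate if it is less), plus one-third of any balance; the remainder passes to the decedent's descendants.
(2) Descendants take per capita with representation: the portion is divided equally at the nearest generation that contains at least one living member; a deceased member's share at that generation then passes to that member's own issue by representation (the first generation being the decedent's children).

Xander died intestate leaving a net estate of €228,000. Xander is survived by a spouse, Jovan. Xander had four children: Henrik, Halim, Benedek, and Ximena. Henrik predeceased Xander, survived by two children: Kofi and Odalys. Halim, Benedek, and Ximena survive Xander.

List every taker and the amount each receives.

Jovan: €96,000; Kofi: €16,500; Odalys: €16,500; Halim: €33,000; Benedek: €33,000; Ximena: €33,000

Jovan first takes €30,000, leaving a balance of €198,000. Jovan then takes one-third of the balance (€66,000), for a total of €96,000. The remaining €132,000 passes to the descendants.
The descendants' portion (€132,000) is divided into 4 shares of €33,000: Halim, Benedek, and Ximena each take €33,000; Henrik's €33,000 share passes to Henrik's issue.
Henrik's share (€33,000) is divided into 2 shares of €16,500: Kofi and Odalys each take €16,500.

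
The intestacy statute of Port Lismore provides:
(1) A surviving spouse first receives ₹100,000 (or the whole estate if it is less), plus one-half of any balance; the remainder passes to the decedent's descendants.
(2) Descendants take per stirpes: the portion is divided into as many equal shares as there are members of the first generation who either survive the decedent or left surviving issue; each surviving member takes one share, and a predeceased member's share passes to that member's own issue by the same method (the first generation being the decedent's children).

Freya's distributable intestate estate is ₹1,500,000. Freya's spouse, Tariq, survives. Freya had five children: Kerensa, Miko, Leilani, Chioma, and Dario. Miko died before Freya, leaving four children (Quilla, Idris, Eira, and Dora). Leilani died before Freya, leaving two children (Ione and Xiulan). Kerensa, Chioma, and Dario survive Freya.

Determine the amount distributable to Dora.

Tariq first takes ₹100,000, leaving a balance of ₹1,400,000. Tariq then takes one-half of the balance (₹700,000), for a total of ₹800,000. The remaining ₹700,000 passes to the descendants.
The descendants' portion (₹700,000) is divided into 5 shares of ₹140,000: Kerensa, Chioma, and Dario each take ₹140,000; Miko's ₹140,000 share passes to Miko's issue; Leilani's ₹140,000 share passes to Leilani's issue.
Miko's share (₹140,000) is divided into 4 shares of ₹35,000: Quilla, Idris, Eira, and Dora each take ₹35,000.
Leilani's share (₹140,000) is divided into 2 shares of ₹70,000: Ione and Xiulan each take ₹70,000.

Dora receives ₹35,000.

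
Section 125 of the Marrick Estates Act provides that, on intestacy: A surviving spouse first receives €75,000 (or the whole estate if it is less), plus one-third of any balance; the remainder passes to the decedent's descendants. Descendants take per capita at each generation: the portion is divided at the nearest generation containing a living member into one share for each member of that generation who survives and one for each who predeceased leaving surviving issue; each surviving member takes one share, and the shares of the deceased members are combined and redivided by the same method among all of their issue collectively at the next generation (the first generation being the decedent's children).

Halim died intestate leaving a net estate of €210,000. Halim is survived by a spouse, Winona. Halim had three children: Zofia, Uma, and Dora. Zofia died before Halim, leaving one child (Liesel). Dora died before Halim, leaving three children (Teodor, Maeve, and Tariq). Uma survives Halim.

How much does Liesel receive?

Liesel receives €15,000.

Winona first takes €75,000, leaving a balance of €135,000. Winona then takes one-third of the balance (€45,000), for a total of €120,000. The remaining €90,000 passes to the descendants.
The descendants' portion (€90,000) is divided at the children's generation into 3 shares of €30,000. Uma takes €30,000. The 2 shares of the deceased (Zofia and Dora) are combined into a pool of €60,000.
That pool (€60,000) is divided at the grandchildren's generation equally among Liesel, Teodor, Maeve, and Tariq: €15,000 each.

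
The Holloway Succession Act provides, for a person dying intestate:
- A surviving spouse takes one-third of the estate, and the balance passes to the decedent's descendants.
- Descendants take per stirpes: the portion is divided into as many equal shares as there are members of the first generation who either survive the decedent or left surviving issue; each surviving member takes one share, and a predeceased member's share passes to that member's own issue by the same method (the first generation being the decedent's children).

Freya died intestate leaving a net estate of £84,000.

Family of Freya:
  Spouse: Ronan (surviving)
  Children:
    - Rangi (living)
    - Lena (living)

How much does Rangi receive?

Ronan takes one-third of £84,000 = £28,000. The remaining £56,000 passes to the descendants.
The descendants' portion (£56,000) is divided into 2 shares of £28,000: Rangi and Lena each take £28,000.

Rangi receives £28,000.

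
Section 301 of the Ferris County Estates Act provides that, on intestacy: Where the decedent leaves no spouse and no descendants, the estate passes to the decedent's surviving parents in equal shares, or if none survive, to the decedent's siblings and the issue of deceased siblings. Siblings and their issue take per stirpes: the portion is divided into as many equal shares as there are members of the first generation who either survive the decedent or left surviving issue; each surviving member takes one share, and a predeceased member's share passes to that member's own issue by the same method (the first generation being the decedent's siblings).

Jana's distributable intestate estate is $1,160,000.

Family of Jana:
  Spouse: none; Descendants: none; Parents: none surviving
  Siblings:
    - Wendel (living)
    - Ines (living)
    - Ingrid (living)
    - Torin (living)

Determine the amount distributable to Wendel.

The entire $1,160,000 passes to the siblings and their issue.
That amount ($1,160,000) is divided into 4 shares of $290,000: Wendel, Ines, Ingrid, and Torin each take $290,000.

Wendel receives $290,000.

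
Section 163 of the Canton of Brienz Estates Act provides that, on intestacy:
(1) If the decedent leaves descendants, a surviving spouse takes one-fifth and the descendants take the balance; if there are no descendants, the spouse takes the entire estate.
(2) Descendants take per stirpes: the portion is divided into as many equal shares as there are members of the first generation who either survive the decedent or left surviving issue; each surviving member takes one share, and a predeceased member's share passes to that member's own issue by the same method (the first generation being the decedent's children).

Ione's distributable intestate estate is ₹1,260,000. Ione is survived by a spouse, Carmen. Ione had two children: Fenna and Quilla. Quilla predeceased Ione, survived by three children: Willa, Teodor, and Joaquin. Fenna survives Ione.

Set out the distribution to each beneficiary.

Carmen: ₹252,000; Fenna: ₹504,000; Willa: ₹168,000; Teodor: ₹168,000; Joaquin: ₹168,000

Carmen takes one-fifth of ₹1,260,000 = ₹252,000. The remaining ₹1,008,000 passes to the descendants.
The descendants' portion (₹1,008,000) is divided into 2 shares of ₹504,000: Fenna takes ₹504,000; Quilla's ₹504,000 share passes to Quilla's issue.
Quilla's share (₹504,000) is divided into 3 shares of ₹168,000: Willa, Teodor, and Joaquin each take ₹168,000.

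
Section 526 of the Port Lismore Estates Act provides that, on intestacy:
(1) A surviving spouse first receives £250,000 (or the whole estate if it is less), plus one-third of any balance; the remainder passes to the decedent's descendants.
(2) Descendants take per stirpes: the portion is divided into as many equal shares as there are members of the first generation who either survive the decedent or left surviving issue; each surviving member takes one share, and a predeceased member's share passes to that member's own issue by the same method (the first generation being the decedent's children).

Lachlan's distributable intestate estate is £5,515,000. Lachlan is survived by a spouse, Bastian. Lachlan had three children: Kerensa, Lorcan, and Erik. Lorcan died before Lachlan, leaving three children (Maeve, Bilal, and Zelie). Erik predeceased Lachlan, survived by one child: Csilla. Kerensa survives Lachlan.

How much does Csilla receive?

Bastian first takes £250,000, leaving a balance of £5,265,000. Bastian then takes one-third of the balance (£1,755,000), for a total of £2,005,000. The remaining £3,510,000 passes to the descendants.
The descendants' portion (£3,510,000) is divided into 3 shares of £1,170,000: Kerensa takes £1,170,000; Lorcan's £1,170,000 share passes to Lorcan's issue; Erik's £1,170,000 share passes to Erik's issue.
Lorcan's share (£1,170,000) is divided into 3 shares of £390,000: Maeve, Bilal, and Zelie each take £390,000.
Erik's share (£1,170,000) passes entirely to Csilla.

Csilla receives £1,170,000.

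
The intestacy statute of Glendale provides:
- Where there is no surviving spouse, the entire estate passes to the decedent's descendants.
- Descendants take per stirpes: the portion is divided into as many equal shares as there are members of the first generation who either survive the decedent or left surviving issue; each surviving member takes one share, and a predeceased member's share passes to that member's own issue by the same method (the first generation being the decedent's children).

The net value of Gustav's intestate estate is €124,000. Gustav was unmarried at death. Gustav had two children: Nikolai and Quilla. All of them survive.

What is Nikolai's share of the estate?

The entire €124,000 passes to the descendants.
That amount (€124,000) is divided into 2 shares of €62,000: Nikolai and Quilla each take €62,000.

Nikolai receives €62,000.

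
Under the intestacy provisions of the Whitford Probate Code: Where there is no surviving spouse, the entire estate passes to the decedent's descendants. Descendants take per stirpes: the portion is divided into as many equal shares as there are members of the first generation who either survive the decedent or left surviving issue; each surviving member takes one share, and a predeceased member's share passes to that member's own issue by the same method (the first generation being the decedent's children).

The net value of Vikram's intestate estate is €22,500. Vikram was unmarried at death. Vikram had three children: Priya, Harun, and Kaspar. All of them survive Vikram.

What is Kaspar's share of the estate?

Kaspar receives €7,500.

The entire €22,500 passes to the descendants.
That amount (€22,500) is divided into 3 shares of €7,500: Priya, Harun, and Kaspar each take €7,500.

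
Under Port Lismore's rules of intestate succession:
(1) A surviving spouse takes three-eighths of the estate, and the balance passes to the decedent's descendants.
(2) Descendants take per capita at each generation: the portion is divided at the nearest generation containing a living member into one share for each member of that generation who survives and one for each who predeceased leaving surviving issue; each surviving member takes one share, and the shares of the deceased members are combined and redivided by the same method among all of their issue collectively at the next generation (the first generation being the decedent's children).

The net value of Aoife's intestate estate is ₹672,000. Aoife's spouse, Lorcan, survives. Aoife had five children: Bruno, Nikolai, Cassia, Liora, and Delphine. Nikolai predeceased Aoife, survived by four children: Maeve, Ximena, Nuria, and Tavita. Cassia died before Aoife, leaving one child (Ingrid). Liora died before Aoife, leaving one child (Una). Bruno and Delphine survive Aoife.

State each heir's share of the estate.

Lorcan: ₹252,000; Bruno: ₹84,000; Maeve: ₹42,000; Ximena: ₹42,000; Nuria: ₹42,000; Tavita: ₹42,000; Ingrid: ₹42,000; Una: ₹42,000; Delphine: ₹84,000

Lorcan takes three-eighths of ₹672,000 = ₹252,000. The remaining ₹420,000 passes to the descendants.
The descendants' portion (₹420,000) is divided at the children's generation into 5 shares of ₹84,000. Bruno and Delphine each take ₹84,000. The 3 shares of the deceased (Nikolai, Cassia, and Liora) are combined into a pool of ₹252,000.
That pool (₹252,000) is divided at the grandchildren's generation equally among Maeve, Ximena, Nuria, Tavita, Ingrid, and Una: ₹42,000 each.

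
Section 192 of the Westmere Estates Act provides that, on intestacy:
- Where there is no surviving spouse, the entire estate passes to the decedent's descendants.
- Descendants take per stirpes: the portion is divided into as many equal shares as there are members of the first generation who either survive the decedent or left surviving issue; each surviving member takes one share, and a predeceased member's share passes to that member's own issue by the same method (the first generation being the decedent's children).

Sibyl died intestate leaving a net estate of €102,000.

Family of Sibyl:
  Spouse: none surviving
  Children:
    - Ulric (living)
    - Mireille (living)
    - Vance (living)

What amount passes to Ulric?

Ulric receives €34,000.

The entire €102,000 passes to the descendants.
That amount (€102,000) is divided into 3 shares of €34,000: Ulric, Mireille, and Vance each take €34,000.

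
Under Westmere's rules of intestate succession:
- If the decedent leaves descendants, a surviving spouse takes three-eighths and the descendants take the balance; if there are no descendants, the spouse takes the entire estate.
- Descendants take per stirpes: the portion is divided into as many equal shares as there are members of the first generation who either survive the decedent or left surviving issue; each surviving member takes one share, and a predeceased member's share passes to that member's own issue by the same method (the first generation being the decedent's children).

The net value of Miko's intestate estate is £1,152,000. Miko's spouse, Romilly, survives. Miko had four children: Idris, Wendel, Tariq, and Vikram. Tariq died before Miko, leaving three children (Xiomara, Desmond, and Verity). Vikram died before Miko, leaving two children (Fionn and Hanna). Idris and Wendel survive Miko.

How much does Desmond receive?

Desmond receives £60,000.

Romilly takes three-eighths of £1,152,000 = £432,000. The remaining £720,000 passes to the descendants.
The descendants' portion (£720,000) is divided into 4 shares of £180,000: Idris and Wendel each take £180,000; Tariq's £180,000 share passes to Tariq's issue; Vikram's £180,000 share passes to Vikram's issue.
Tariq's share (£180,000) is divided into 3 shares of £60,000: Xiomara, Desmond, and Verity each take £60,000.
Vikram's share (£180,000) is divided into 2 shares of £90,000: Fionn and Hanna each take £90,000.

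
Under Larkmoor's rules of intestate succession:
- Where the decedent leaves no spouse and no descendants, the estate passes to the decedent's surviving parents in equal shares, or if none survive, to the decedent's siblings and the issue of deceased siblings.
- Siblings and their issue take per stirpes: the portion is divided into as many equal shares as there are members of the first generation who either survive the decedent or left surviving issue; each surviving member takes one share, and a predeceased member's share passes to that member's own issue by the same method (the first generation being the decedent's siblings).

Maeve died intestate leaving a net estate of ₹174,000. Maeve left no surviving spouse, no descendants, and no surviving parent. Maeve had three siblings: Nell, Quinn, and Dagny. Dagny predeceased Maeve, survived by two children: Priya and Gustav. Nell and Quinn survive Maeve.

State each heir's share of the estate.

Nell: ₹58,000; Quinn: ₹58,000; Priya: ₹29,000; Gustav: ₹29,000

The entire ₹174,000 passes to the siblings and their issue.
That amount (₹174,000) is divided into 3 shares of ₹58,000: Nell and Quinn each take ₹58,000; Dagny's ₹58,000 share passes to Dagny's issue.
Dagny's share (₹58,000) is divided into 2 shares of ₹29,000: Priya and Gustav each take ₹29,000.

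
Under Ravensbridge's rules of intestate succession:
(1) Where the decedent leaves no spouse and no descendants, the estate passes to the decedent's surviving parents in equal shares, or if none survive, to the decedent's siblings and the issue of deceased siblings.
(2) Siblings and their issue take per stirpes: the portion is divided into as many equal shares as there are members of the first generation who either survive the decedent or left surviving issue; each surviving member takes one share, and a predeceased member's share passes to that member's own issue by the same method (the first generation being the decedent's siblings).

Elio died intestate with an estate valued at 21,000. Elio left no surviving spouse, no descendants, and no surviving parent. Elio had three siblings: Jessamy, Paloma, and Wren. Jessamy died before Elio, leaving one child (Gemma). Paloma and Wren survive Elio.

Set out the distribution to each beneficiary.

Gemma: 7,000; Paloma: 7,000; Wren: 7,000

The entire 21,000 passes to the siblings and their issue.
That amount (21,000) is divided into 3 shares of 7,000: Paloma and Wren each take 7,000; Jessamy's 7,000 share passes to Jessamy's issue.
Jessamy's share (7,000) passes entirely to Gemma.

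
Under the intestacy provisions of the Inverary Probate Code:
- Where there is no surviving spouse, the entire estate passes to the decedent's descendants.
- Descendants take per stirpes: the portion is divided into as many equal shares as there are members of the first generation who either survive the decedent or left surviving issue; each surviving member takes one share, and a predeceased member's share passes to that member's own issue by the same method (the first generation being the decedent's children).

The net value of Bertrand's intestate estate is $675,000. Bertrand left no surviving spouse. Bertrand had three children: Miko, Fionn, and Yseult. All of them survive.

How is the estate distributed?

The entire $675,000 passes to the descendants.
That amount ($675,000) is divided into 3 shares of $225,000: Miko, Fionn, and Yseult each take $225,000.

Miko: $225,000; Fionn: $225,000; Yseult: $225,000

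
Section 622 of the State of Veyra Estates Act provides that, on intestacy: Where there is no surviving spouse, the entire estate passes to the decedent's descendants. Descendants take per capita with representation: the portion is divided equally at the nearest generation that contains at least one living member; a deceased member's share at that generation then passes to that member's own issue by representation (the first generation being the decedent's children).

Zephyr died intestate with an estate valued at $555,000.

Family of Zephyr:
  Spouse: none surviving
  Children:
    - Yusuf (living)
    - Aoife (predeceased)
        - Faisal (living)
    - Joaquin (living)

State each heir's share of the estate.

Yusuf: $185,000; Faisal: $185,000; Joaquin: $185,000

The entire $555,000 passes to the descendants.
That amount ($555,000) is divided into 3 shares of $185,000: Yusuf and Joaquin each take $185,000; Aoife's $185,000 share passes to Aoife's issue.
Aoife's share ($185,000) passes entirely to Faisal.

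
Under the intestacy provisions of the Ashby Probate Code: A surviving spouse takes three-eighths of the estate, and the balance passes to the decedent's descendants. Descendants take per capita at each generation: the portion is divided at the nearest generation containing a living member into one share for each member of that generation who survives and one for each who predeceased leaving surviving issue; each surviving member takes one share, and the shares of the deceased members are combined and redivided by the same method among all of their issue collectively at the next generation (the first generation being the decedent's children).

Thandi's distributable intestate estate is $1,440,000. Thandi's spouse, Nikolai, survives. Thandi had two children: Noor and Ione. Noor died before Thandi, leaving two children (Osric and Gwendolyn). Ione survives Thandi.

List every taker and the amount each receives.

Nikolai takes three-eighths of $1,440,000 = $540,000. The remaining $900,000 passes to the descendants.
The descendants' portion ($900,000) is divided at the children's generation into 2 shares of $450,000. Ione takes $450,000. The remaining share for the deceased Noor ($450,000) is carried to the next generation.
That pool ($450,000) is divided at the grandchildren's generation equally among Osric and Gwendolyn: $225,000 each.

Nikolai: $540,000; Osric: $225,000; Gwendolyn: $225,000; Ione: $450,000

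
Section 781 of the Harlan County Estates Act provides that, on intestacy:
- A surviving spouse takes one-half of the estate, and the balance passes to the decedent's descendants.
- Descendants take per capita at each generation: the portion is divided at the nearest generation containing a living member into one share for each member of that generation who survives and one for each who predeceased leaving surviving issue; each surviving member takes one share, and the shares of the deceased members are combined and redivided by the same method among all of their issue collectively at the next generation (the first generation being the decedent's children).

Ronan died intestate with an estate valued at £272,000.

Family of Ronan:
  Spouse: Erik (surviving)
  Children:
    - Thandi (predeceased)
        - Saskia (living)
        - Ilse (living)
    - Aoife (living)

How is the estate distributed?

Erik: £136,000; Saskia: £34,000; Ilse: £34,000; Aoife: £68,000

Erik takes one-half of £272,000 = £136,000. The remaining £136,000 passes to the descendants.
The descendants' portion (£136,000) is divided at the children's generation into 2 shares of £68,000. Aoife takes £68,000. The remaining share for the deceased Thandi (£68,000) is carried to the next generation.
That pool (£68,000) is divided at the grandchildren's generation equally among Saskia and Ilse: £34,000 each.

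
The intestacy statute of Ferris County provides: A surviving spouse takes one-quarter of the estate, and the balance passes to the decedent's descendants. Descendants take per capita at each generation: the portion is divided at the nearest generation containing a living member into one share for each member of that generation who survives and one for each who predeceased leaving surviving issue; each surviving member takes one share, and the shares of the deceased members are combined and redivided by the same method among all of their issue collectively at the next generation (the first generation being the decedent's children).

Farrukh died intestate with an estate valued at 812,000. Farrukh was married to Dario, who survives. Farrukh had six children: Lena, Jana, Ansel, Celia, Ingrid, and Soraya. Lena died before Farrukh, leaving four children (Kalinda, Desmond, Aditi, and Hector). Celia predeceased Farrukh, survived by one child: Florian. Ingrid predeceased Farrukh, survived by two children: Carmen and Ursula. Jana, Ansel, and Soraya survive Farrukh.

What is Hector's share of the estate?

Dario takes one-quarter of 812,000 = 203,000. The remaining 609,000 passes to the descendants.
The descendants' portion (609,000) is divided at the children's generation into 6 shares of 101,500. Jana, Ansel, and Soraya each take 101,500. The 3 shares of the deceased (Lena, Celia, and Ingrid) are combined into a pool of 304,500.
That pool (304,500) is divided at the grandchildren's generation equally among Kalinda, Desmond, Aditi, Hector, Florian, Carmen, and Ursula: 43,500 each.

Hector receives 43,500.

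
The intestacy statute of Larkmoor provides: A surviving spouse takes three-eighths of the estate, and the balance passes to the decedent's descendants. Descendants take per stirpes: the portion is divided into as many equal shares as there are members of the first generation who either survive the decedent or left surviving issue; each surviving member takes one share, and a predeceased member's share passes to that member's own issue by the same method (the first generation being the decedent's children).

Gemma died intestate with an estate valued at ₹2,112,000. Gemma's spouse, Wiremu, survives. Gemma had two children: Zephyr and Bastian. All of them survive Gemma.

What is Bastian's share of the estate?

Bastian receives ₹660,000.

Wiremu takes three-eighths of ₹2,112,000 = ₹792,000. The remaining ₹1,320,000 passes to the descendants.
The descendants' portion (₹1,320,000) is divided into 2 shares of ₹660,000: Zephyr and Bastian each take ₹660,000.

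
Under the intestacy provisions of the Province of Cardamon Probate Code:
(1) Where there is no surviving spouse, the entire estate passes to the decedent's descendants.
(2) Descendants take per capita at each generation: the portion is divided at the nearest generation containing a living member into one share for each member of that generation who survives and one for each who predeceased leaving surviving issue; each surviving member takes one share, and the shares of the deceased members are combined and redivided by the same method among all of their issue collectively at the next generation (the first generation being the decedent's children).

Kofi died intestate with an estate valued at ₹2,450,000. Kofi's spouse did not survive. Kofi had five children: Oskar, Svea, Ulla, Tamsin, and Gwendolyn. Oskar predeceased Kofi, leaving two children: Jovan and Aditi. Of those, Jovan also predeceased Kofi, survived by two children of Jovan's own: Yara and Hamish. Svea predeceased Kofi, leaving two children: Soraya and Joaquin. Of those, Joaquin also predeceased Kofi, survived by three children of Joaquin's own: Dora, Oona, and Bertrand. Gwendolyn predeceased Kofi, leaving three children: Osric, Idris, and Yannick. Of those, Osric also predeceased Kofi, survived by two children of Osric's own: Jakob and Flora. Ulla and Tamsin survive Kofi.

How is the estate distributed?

Yara: ₹90,000; Hamish: ₹90,000; Aditi: ₹210,000; Soraya: ₹210,000; Dora: ₹90,000; Oona: ₹90,000; Bertrand: ₹90,000; Ulla: ₹490,000; Tamsin: ₹490,000; Jakob: ₹90,000; Flora: ₹90,000; Idris: ₹210,000; Yannick: ₹210,000

The entire ₹2,450,000 passes to the descendants.
That amount (₹2,450,000) is divided at the children's generation into 5 shares of ₹490,000. Ulla and Tamsin each take ₹490,000. The 3 shares of the deceased (Oskar, Svea, and Gwendolyn) are combined into a pool of ₹1,470,000.
That pool (₹1,470,000) is divided at the grandchildren's generation into 7 shares of ₹210,000. Aditi, Soraya, Idris, and Yannick each take ₹210,000. The 3 shares of the deceased (Jovan, Joaquin, and Osric) are combined into a pool of ₹630,000.
That pool (₹630,000) is divided at the great-grandchildren's generation equally among Yara, Hamish, Dora, Oona, Bertrand, Jakob, and Flora: ₹90,000 each.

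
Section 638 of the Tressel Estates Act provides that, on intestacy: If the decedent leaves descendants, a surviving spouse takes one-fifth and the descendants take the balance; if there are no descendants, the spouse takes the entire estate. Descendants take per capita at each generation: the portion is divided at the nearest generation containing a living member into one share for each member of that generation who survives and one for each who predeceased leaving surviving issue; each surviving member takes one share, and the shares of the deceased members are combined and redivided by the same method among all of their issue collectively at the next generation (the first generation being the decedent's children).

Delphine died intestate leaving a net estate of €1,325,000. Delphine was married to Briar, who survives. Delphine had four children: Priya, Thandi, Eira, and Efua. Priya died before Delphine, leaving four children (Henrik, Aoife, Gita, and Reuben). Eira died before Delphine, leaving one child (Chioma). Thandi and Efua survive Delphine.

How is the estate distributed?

Briar: €265,000; Henrik: €106,000; Aoife: €106,000; Gita: €106,000; Reuben: €106,000; Thandi: €265,000; Chioma: €106,000; Efua: €265,000

Briar takes one-fifth of €1,325,000 = €265,000. The remaining €1,060,000 passes to the descendants.
The descendants' portion (€1,060,000) is divided at the children's generation into 4 shares of €265,000. Thandi and Efua each take €265,000. The 2 shares of the deceased (Priya and Eira) are combined into a pool of €530,000.
That pool (€530,000) is divided at the grandchildren's generation equally among Henrik, Aoife, Gita, Reuben, and Chioma: €106,000 each.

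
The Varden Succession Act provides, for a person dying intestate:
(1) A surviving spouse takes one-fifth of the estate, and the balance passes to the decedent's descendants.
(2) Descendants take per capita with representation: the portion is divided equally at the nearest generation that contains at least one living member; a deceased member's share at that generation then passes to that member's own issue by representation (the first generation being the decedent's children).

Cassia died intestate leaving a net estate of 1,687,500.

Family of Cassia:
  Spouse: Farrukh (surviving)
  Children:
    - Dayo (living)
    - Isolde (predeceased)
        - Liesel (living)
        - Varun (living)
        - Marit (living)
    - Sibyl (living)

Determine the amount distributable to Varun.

Varun receives 150,000.

Farrukh takes one-fifth of 1,687,500 = 337,500. The remaining 1,350,000 passes to the descendants.
The descendants' portion (1,350,000) is divided into 3 shares of 450,000: Dayo and Sibyl each take 450,000; Isolde's 450,000 share passes to Isolde's issue.
Isolde's share (450,000) is divided into 3 shares of 150,000: Liesel, Varun, and Marit each take 150,000.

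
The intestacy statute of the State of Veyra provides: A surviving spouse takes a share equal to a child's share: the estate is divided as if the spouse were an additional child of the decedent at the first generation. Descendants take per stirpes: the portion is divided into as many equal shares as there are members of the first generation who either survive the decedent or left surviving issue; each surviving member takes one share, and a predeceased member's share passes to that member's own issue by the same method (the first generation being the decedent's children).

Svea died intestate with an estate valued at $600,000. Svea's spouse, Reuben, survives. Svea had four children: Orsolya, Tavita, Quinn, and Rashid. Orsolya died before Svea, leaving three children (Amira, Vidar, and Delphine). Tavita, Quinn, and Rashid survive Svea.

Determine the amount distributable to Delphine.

Delphine receives $40,000.

The spouse counts as an additional share at the children's level, so there are 5 primary shares of $120,000. Reuben takes one such share ($120,000).
The children's combined portion ($480,000) is divided into 4 shares of $120,000: Tavita, Quinn, and Rashid each take $120,000; Orsolya's $120,000 share passes to Orsolya's issue.
Orsolya's share ($120,000) is divided into 3 shares of $40,000: Amira, Vidar, and Delphine each take $40,000.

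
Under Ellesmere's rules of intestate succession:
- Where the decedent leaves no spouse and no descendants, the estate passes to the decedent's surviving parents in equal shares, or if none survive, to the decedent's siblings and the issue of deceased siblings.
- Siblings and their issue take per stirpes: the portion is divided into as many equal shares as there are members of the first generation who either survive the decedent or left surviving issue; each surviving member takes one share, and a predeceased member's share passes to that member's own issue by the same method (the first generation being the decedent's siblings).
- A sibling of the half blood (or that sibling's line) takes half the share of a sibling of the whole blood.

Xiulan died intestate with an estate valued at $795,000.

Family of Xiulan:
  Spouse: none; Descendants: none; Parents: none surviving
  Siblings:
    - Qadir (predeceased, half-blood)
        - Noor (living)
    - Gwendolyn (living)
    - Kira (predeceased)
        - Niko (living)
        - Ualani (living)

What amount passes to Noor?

Noor receives $159,000.

The entire $795,000 passes to the siblings and their issue.
Counting each half-blood sibling's line as half a unit, there are 5/2 units in $795,000, so one unit is $318,000. Whole-blood lines (Gwendolyn and Kira) take $318,000 each; half-blood lines (Qadir) take $159,000 each.
Qadir's share ($159,000) passes entirely to Noor.
Kira's share ($318,000) is divided into 2 shares of $159,000: Niko and Ualani each take $159,000.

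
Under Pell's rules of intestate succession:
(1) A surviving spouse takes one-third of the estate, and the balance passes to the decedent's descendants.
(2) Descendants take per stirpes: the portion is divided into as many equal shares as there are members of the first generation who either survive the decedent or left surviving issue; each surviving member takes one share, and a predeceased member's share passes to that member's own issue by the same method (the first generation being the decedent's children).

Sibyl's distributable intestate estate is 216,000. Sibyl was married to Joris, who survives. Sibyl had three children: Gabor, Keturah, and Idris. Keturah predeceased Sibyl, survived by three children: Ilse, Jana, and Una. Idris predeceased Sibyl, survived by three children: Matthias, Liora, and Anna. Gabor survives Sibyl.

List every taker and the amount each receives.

Joris: 72,000; Gabor: 48,000; Ilse: 16,000; Jana: 16,000; Una: 16,000; Matthias: 16,000; Liora: 16,000; Anna: 16,000

Joris takes one-third of 216,000 = 72,000. The remaining 144,000 passes to the descendants.
The descendants' portion (144,000) is divided into 3 shares of 48,000: Gabor takes 48,000; Keturah's 48,000 share passes to Keturah's issue; Idris's 48,000 share passes to Idris's issue.
Keturah's share (48,000) is divided into 3 shares of 16,000: Ilse, Jana, and Una each take 16,000.
Idris's share (48,000) is divided into 3 shares of 16,000: Matthias, Liora, and Anna each take 16,000.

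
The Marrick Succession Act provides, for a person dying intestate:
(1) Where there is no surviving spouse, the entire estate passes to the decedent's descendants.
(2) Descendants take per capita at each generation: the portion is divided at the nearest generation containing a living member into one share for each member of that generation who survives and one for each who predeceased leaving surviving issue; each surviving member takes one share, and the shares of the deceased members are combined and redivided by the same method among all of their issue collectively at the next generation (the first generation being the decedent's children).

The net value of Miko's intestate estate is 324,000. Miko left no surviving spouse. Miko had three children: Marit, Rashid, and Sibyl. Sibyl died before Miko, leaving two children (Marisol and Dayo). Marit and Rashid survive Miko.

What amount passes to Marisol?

The entire 324,000 passes to the descendants.
That amount (324,000) is divided at the children's generation into 3 shares of 108,000. Marit and Rashid each take 108,000. The remaining share for the deceased Sibyl (108,000) is carried to the next generation.
That pool (108,000) is divided at the grandchildren's generation equally among Marisol and Dayo: 54,000 each.

Marisol receives 54,000.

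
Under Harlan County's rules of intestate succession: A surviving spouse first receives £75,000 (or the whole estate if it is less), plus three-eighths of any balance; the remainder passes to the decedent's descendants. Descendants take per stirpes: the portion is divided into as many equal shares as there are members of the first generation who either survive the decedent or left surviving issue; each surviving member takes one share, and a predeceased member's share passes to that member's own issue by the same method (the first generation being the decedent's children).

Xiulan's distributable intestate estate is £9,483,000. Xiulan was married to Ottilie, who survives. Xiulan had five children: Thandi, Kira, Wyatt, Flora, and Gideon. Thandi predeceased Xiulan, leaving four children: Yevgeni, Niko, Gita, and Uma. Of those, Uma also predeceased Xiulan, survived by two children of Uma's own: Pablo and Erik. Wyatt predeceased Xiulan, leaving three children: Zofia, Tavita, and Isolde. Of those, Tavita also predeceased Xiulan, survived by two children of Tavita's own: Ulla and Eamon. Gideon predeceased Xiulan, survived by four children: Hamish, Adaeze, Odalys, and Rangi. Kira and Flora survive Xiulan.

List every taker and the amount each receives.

Ottilie first takes £75,000, leaving a balance of £9,408,000. Ottilie then takes three-eighths of the balance (£3,528,000), for a total of £3,603,000. The remaining £5,880,000 passes to the descendants.
The descendants' portion (£5,880,000) is divided into 5 shares of £1,176,000: Kira and Flora each take £1,176,000; Thandi's £1,176,000 share passes to Thandi's issue; Wyatt's £1,176,000 share passes to Wyatt's issue; Gideon's £1,176,000 share passes to Gideon's issue.
Thandi's share (£1,176,000) is divided into 4 shares of £294,000: Yevgeni, Niko, and Gita each take £294,000; Uma's £294,000 share passes to Uma's issue.
Uma's share (£294,000) is divided into 2 shares of £147,000: Pablo and Erik each take £147,000.
Wyatt's share (£1,176,000) is divided into 3 shares of £392,000: Zofia and Isolde each take £392,000; Tavita's £392,000 share passes to Tavita's issue.
Tavita's share (£392,000) is divided into 2 shares of £196,000: Ulla and Eamon each take £196,000.
Gideon's share (£1,176,000) is divided into 4 shares of £294,000: Hamish, Adaeze, Odalys, and Rangi each take £294,000.

Ottilie: £3,603,000; Yevgeni: £294,000; Niko: £294,000; Gita: £294,000; Pablo: £147,000; Erik: £147,000; Kira: £1,176,000; Zofia: £392,000; Ulla: £196,000; Eamon: £196,000; Isolde: £392,000; Flora: £1,176,000; Hamish: £294,000; Adaeze: £294,000; Odalys: £294,000; Rangi: £294,000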